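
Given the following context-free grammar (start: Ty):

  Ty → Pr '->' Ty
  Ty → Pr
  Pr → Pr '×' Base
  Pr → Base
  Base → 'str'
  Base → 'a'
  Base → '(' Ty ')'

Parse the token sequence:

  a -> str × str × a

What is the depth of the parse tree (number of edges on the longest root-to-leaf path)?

[Ty [Pr [Base a]] -> [Ty [Pr [Pr [Pr [Base str]] × [Base str]] × [Base a]]]]

6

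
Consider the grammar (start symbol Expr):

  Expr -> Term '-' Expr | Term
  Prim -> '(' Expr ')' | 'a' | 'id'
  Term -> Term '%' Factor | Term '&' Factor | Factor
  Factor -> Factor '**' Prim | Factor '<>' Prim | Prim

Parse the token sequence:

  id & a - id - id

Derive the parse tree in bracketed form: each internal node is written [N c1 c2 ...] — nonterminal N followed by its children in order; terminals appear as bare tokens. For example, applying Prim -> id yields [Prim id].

[Expr [Term [Term [Factor [Prim id]]] & [Factor [Prim a]]] - [Expr [Term [Factor [Prim id]]] - [Expr [Term [Factor [Prim id]]]]]]

Expr
Term - Expr
Term & Factor - Expr
Factor & Factor - Expr
Prim & Factor - Expr
id & Factor - Expr
id & Prim - Expr
id & a - Expr
id & a - Term - Expr
id & a - Factor - Expr
id & a - Prim - Expr
id & a - id - Expr
id & a - id - Term
id & a - id - Factor
id & a - id - Prim
id & a - id - id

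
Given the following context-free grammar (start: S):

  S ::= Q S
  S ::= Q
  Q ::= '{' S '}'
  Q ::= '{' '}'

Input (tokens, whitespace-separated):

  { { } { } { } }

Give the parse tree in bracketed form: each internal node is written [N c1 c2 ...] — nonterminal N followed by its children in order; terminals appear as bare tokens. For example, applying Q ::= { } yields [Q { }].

S
Q
{ S }
{ Q S }
{ { } S }
{ { } Q S }
{ { } { } S }
{ { } { } Q }
{ { } { } { } }

[S [Q { [S [Q { }] [S [Q { }] [S [Q { }]]]] }]]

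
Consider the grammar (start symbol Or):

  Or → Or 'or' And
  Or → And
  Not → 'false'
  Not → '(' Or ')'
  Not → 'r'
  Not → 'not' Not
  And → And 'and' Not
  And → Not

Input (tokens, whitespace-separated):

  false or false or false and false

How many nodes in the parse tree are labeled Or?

3

[Or [Or [Or [And [Not false]]] or [And [Not false]]] or [And [And [Not false]] and [Not false]]]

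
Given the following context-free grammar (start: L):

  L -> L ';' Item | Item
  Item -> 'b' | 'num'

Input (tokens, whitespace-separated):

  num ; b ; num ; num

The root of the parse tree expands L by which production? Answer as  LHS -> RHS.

L -> L ';' Item

[L [L [L [L [Item num]] ; [Item b]] ; [Item num]] ; [Item num]]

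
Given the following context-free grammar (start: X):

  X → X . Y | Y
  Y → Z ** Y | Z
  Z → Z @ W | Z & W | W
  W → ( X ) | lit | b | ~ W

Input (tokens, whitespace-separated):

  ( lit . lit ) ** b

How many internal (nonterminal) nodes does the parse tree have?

[X [Y [Z [W ( [X [X [Y [Z [W lit]]]] . [Y [Z [W lit]]]] )]] ** [Y [Z [W b]]]]]

15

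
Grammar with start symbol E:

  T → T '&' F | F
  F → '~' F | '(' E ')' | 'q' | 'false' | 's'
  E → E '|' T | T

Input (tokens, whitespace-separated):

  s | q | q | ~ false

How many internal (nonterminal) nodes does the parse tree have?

13

[E [E [E [E [T [F s]]] | [T [F q]]] | [T [F q]]] | [T [F ~ [F false]]]]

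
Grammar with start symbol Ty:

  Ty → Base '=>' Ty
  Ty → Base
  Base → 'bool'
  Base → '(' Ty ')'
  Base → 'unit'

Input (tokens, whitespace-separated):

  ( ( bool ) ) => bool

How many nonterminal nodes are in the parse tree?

[Ty [Base ( [Ty [Base ( [Ty [Base bool]] )]] )] => [Ty [Base bool]]]

8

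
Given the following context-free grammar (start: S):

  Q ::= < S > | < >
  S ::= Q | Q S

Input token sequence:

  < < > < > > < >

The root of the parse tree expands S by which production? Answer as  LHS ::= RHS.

S ::= Q S

[S [Q < [S [Q < >] [S [Q < >]]] >] [S [Q < >]]]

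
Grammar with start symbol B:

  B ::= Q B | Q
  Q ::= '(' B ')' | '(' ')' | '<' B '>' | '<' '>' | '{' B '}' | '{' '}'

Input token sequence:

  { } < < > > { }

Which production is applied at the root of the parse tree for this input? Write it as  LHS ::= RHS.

[B [Q { }] [B [Q < [B [Q < >]] >] [B [Q { }]]]]

B ::= Q B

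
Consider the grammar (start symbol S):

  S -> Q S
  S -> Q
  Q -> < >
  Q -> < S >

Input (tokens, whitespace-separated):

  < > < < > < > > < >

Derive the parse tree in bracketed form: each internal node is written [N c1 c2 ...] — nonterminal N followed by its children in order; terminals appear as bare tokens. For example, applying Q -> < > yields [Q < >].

S
Q S
< > S
< > Q S
< > < S > S
< > < Q S > S
< > < < > S > S
< > < < > Q > S
< > < < > < > > S
< > < < > < > > Q
< > < < > < > > < >

[S [Q < >] [S [Q < [S [Q < >] [S [Q < >]]] >] [S [Q < >]]]]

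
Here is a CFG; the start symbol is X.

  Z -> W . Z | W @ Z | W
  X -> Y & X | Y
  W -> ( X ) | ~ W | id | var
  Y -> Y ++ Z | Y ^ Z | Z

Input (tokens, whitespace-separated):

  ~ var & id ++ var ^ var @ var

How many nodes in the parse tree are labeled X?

[X [Y [Z [W ~ [W var]]]] & [X [Y [Y [Y [Z [W id]]] ++ [Z [W var]]] ^ [Z [W var] @ [Z [W var]]]]]]

2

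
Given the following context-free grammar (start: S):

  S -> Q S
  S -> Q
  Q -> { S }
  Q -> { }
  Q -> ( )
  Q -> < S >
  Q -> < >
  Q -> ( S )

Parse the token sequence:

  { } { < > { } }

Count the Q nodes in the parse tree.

4

[S [Q { }] [S [Q { [S [Q < >] [S [Q { }]]] }]]]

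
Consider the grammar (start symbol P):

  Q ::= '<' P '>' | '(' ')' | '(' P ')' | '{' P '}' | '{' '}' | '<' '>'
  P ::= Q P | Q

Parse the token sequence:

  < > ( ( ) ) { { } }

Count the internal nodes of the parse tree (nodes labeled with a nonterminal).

[P [Q < >] [P [Q ( [P [Q ( )]] )] [P [Q { [P [Q { }]] }]]]]

10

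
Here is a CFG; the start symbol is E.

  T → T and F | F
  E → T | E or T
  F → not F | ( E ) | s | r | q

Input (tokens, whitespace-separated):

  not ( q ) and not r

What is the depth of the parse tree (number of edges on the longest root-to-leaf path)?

8

[E [T [T [F not [F ( [E [T [F q]]] )]]] and [F not [F r]]]]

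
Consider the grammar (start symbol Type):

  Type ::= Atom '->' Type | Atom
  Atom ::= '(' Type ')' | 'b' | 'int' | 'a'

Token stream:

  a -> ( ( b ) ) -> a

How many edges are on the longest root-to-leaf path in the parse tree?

[Type [Atom a] -> [Type [Atom ( [Type [Atom ( [Type [Atom b]] )]] )] -> [Type [Atom a]]]]

7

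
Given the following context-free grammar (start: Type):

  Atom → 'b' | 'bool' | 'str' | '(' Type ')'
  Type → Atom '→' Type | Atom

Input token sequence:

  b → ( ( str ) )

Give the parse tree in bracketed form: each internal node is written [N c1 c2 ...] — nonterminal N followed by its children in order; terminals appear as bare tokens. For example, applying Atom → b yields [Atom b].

[Type [Atom b] → [Type [Atom ( [Type [Atom ( [Type [Atom str]] )]] )]]]

Type
Atom → Type
b → Type
b → Atom
b → ( Type )
b → ( Atom )
b → ( ( Type ) )
b → ( ( Atom ) )
b → ( ( str ) )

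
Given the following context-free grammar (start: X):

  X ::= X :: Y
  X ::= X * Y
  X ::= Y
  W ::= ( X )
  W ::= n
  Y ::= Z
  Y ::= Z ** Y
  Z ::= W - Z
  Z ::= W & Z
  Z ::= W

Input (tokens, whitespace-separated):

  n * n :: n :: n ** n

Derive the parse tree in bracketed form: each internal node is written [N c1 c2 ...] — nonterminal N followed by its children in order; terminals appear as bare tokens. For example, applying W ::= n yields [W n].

[X [X [X [X [Y [Z [W n]]]] * [Y [Z [W n]]]] :: [Y [Z [W n]]]] :: [Y [Z [W n]] ** [Y [Z [W n]]]]]

X
X :: Y
X :: Y :: Y
X * Y :: Y :: Y
Y * Y :: Y :: Y
Z * Y :: Y :: Y
W * Y :: Y :: Y
n * Y :: Y :: Y
n * Z :: Y :: Y
n * W :: Y :: Y
n * n :: Y :: Y
n * n :: Z :: Y
n * n :: W :: Y
n * n :: n :: Y
n * n :: n :: Z ** Y
n * n :: n :: W ** Y
n * n :: n :: n ** Y
n * n :: n :: n ** Z
n * n :: n :: n ** W
n * n :: n :: n ** n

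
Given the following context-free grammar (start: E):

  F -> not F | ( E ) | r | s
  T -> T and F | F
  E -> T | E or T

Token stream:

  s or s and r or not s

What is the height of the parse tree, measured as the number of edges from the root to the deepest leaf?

[E [E [E [T [F s]]] or [T [T [F s]] and [F r]]] or [T [F not [F s]]]]

5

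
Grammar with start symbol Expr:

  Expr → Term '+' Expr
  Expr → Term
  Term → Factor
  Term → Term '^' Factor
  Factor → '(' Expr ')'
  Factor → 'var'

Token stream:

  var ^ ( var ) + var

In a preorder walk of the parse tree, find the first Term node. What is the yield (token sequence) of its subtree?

[Expr [Term [Term [Factor var]] ^ [Factor ( [Expr [Term [Factor var]]] )]] + [Expr [Term [Factor var]]]]

var ^ ( var )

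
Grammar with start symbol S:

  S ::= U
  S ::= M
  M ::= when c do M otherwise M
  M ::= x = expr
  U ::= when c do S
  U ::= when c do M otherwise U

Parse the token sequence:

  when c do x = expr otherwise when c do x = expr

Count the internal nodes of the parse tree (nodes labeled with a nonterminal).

6

[S [U when c do [M x = expr] otherwise [U when c do [S [M x = expr]]]]]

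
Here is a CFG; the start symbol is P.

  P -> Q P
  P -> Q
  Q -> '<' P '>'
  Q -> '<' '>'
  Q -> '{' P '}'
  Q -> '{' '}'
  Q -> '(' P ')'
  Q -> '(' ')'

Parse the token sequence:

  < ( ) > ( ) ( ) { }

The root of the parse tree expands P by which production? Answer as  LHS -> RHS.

[P [Q < [P [Q ( )]] >] [P [Q ( )] [P [Q ( )] [P [Q { }]]]]]

P -> Q P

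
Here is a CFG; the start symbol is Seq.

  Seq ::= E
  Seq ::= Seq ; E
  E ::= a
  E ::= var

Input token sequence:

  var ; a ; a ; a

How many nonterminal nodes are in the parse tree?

[Seq [Seq [Seq [Seq [E var]] ; [E a]] ; [E a]] ; [E a]]

8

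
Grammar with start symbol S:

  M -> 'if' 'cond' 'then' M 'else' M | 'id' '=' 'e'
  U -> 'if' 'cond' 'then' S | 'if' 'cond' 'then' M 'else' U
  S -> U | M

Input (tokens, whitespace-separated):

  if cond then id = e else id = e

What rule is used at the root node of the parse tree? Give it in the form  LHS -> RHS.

S -> M

[S [M if cond then [M id = e] else [M id = e]]]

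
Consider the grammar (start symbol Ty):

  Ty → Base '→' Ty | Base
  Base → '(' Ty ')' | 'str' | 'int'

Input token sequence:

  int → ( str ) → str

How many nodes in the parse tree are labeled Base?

4

[Ty [Base int] → [Ty [Base ( [Ty [Base str]] )] → [Ty [Base str]]]]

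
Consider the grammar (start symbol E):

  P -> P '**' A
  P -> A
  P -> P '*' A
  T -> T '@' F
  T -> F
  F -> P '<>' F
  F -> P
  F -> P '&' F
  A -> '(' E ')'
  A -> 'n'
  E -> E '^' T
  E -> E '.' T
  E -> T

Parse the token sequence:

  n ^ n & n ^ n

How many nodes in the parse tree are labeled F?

4

[E [E [E [T [F [P [A n]]]]] ^ [T [F [P [A n]] & [F [P [A n]]]]]] ^ [T [F [P [A n]]]]]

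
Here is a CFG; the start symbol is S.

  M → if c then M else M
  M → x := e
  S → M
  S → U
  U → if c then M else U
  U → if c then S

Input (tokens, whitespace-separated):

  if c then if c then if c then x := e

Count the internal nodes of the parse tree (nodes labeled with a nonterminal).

8

[S [U if c then [S [U if c then [S [U if c then [S [M x := e]]]]]]]]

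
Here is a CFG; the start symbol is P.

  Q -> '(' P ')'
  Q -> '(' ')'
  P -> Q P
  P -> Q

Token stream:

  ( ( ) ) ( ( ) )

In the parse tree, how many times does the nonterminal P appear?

4

[P [Q ( [P [Q ( )]] )] [P [Q ( [P [Q ( )]] )]]]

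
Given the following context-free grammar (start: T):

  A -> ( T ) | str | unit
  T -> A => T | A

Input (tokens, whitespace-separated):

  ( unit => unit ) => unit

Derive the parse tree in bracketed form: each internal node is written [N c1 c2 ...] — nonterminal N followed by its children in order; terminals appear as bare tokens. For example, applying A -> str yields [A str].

[T [A ( [T [A unit] => [T [A unit]]] )] => [T [A unit]]]

T
A => T
( T ) => T
( A => T ) => T
( unit => T ) => T
( unit => A ) => T
( unit => unit ) => T
( unit => unit ) => A
( unit => unit ) => unit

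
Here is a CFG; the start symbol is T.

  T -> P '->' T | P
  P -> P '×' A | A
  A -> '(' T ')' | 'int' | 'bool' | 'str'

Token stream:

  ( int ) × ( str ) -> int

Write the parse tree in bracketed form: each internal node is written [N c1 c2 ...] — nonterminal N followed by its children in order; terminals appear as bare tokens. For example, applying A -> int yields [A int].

T
P -> T
P × A -> T
A × A -> T
( T ) × A -> T
( P ) × A -> T
( A ) × A -> T
( int ) × A -> T
( int ) × ( T ) -> T
( int ) × ( P ) -> T
( int ) × ( A ) -> T
( int ) × ( str ) -> T
( int ) × ( str ) -> P
( int ) × ( str ) -> A
( int ) × ( str ) -> int

[T [P [P [A ( [T [P [A int]]] )]] × [A ( [T [P [A str]]] )]] -> [T [P [A int]]]]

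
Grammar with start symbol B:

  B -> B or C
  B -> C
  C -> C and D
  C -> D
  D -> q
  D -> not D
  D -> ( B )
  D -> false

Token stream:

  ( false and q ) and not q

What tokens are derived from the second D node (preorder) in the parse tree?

[B [C [C [D ( [B [C [C [D false]] and [D q]]] )]] and [D not [D q]]]]

false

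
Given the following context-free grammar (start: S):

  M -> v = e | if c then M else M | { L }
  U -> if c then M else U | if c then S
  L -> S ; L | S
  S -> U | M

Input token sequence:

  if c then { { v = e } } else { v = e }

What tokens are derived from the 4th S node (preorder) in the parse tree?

[S [M if c then [M { [L [S [M { [L [S [M v = e]]] }]]] }] else [M { [L [S [M v = e]]] }]]]

v = e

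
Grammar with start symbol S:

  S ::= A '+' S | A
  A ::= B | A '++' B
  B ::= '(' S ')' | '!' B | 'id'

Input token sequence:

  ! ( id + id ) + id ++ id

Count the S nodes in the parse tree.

4

[S [A [B ! [B ( [S [A [B id]] + [S [A [B id]]]] )]]] + [S [A [A [B id]] ++ [B id]]]]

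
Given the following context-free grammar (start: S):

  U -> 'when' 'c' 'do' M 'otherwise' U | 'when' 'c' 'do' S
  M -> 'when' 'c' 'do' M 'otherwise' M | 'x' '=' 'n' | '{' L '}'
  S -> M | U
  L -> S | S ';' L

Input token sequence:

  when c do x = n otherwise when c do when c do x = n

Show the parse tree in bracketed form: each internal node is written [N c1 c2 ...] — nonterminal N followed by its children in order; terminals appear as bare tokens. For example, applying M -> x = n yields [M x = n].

[S [U when c do [M x = n] otherwise [U when c do [S [U when c do [S [M x = n]]]]]]]

S
U
when c do M otherwise U
when c do x = n otherwise U
when c do x = n otherwise when c do S
when c do x = n otherwise when c do U
when c do x = n otherwise when c do when c do S
when c do x = n otherwise when c do when c do M
when c do x = n otherwise when c do when c do x = n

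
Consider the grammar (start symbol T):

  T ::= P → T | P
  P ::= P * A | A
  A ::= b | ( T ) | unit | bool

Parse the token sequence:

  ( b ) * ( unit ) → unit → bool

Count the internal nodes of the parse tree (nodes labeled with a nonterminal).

[T [P [P [A ( [T [P [A b]]] )]] * [A ( [T [P [A unit]]] )]] → [T [P [A unit]] → [T [P [A bool]]]]]

17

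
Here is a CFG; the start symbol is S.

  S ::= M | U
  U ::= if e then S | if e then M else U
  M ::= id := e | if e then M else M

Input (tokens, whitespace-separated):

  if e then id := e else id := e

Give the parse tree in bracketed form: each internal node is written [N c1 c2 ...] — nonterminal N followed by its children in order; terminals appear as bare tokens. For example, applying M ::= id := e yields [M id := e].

[S [M if e then [M id := e] else [M id := e]]]

S
M
if e then M else M
if e then id := e else M
if e then id := e else id := e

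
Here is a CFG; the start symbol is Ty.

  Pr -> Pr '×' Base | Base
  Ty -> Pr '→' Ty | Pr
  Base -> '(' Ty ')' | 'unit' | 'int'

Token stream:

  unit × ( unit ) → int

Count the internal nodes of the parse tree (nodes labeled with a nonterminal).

[Ty [Pr [Pr [Base unit]] × [Base ( [Ty [Pr [Base unit]]] )]] → [Ty [Pr [Base int]]]]

11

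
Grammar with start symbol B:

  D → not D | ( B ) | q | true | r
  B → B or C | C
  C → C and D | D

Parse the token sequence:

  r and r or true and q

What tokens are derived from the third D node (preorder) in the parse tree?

[B [B [C [C [D r]] and [D r]]] or [C [C [D true]] and [D q]]]

true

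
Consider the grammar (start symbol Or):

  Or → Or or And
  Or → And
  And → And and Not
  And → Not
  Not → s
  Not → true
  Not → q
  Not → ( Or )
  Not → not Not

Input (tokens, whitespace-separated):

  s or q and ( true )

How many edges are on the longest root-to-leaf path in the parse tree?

6

[Or [Or [And [Not s]]] or [And [And [Not q]] and [Not ( [Or [And [Not true]]] )]]]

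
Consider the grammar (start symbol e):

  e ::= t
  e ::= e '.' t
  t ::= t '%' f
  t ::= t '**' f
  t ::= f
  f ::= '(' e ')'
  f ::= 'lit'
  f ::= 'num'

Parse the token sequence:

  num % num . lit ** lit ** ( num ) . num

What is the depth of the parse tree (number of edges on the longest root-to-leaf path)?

7

[e [e [e [t [t [f num]] % [f num]]] . [t [t [t [f lit]] ** [f lit]] ** [f ( [e [t [f num]]] )]]] . [t [f num]]]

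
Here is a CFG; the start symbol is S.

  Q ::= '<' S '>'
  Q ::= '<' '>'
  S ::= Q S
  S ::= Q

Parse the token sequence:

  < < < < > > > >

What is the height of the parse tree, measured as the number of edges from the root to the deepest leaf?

8

[S [Q < [S [Q < [S [Q < [S [Q < >]] >]] >]] >]]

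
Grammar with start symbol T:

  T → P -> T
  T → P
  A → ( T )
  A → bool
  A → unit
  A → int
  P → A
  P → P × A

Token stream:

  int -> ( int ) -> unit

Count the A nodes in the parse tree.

[T [P [A int]] -> [T [P [A ( [T [P [A int]]] )]] -> [T [P [A unit]]]]]

4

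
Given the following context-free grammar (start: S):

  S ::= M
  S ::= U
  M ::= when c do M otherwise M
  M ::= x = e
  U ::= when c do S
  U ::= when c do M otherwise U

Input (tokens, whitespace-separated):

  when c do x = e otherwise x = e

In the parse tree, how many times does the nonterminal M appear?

3

[S [M when c do [M x = e] otherwise [M x = e]]]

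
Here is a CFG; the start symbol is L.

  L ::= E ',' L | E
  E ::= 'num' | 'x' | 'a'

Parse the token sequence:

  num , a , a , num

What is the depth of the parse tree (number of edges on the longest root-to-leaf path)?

[L [E num] , [L [E a] , [L [E a] , [L [E num]]]]]

5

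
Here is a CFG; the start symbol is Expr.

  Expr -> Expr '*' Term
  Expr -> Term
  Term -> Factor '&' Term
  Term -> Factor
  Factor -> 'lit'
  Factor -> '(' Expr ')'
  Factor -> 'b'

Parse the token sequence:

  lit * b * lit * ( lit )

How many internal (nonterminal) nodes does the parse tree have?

15

[Expr [Expr [Expr [Expr [Term [Factor lit]]] * [Term [Factor b]]] * [Term [Factor lit]]] * [Term [Factor ( [Expr [Term [Factor lit]]] )]]]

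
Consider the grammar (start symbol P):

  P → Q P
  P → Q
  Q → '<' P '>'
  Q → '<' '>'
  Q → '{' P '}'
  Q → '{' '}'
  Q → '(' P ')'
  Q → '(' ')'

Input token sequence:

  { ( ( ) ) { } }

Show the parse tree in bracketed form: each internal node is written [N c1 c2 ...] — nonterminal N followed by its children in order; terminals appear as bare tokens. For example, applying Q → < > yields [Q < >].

[P [Q { [P [Q ( [P [Q ( )]] )] [P [Q { }]]] }]]

P
Q
{ P }
{ Q P }
{ ( P ) P }
{ ( Q ) P }
{ ( ( ) ) P }
{ ( ( ) ) Q }
{ ( ( ) ) { } }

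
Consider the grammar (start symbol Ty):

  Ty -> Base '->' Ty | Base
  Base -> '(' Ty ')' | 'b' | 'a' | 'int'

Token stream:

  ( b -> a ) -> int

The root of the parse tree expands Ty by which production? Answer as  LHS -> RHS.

Ty -> Base '->' Ty

[Ty [Base ( [Ty [Base b] -> [Ty [Base a]]] )] -> [Ty [Base int]]]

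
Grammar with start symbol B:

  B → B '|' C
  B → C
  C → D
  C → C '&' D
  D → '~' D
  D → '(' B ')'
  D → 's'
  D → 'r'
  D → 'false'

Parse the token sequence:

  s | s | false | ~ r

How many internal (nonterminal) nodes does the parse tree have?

13

[B [B [B [B [C [D s]]] | [C [D s]]] | [C [D false]]] | [C [D ~ [D r]]]]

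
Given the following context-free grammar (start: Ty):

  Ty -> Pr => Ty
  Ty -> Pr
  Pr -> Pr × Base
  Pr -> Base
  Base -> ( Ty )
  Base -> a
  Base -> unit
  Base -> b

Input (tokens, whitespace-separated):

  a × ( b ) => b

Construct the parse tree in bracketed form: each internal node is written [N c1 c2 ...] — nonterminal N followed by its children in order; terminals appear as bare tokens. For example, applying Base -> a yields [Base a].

[Ty [Pr [Pr [Base a]] × [Base ( [Ty [Pr [Base b]]] )]] => [Ty [Pr [Base b]]]]

Ty
Pr => Ty
Pr × Base => Ty
Base × Base => Ty
a × Base => Ty
a × ( Ty ) => Ty
a × ( Pr ) => Ty
a × ( Base ) => Ty
a × ( b ) => Ty
a × ( b ) => Pr
a × ( b ) => Base
a × ( b ) => b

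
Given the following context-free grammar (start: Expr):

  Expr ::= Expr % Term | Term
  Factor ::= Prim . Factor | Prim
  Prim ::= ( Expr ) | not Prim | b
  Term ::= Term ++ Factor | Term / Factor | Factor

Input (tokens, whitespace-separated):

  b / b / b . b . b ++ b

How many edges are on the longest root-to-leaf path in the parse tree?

[Expr [Term [Term [Term [Term [Factor [Prim b]]] / [Factor [Prim b]]] / [Factor [Prim b] . [Factor [Prim b] . [Factor [Prim b]]]]] ++ [Factor [Prim b]]]]

7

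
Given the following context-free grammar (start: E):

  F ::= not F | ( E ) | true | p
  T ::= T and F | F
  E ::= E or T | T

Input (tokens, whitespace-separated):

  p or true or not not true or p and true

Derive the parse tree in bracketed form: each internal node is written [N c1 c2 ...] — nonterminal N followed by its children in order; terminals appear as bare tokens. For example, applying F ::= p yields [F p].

[E [E [E [E [T [F p]]] or [T [F true]]] or [T [F not [F not [F true]]]]] or [T [T [F p]] and [F true]]]

E
E or T
E or T or T
E or T or T or T
T or T or T or T
F or T or T or T
p or T or T or T
p or F or T or T
p or true or T or T
p or true or F or T
p or true or not F or T
p or true or not not F or T
p or true or not not true or T
p or true or not not true or T and F
p or true or not not true or F and F
p or true or not not true or p and F
p or true or not not true or p and true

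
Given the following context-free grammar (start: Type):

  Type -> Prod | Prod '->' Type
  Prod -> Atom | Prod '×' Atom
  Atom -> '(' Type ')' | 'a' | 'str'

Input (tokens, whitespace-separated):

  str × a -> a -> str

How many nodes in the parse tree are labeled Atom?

4

[Type [Prod [Prod [Atom str]] × [Atom a]] -> [Type [Prod [Atom a]] -> [Type [Prod [Atom str]]]]]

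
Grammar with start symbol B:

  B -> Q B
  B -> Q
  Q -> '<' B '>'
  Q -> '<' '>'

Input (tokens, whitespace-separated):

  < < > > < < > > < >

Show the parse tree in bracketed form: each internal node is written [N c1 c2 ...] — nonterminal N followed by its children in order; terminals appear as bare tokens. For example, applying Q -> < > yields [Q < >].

B
Q B
< B > B
< Q > B
< < > > B
< < > > Q B
< < > > < B > B
< < > > < Q > B
< < > > < < > > B
< < > > < < > > Q
< < > > < < > > < >

[B [Q < [B [Q < >]] >] [B [Q < [B [Q < >]] >] [B [Q < >]]]]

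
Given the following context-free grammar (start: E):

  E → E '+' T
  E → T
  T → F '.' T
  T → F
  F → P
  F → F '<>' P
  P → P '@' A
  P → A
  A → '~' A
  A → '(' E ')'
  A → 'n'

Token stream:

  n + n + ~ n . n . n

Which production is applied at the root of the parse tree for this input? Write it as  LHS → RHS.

[E [E [E [T [F [P [A n]]]]] + [T [F [P [A n]]]]] + [T [F [P [A ~ [A n]]]] . [T [F [P [A n]]] . [T [F [P [A n]]]]]]]

E → E '+' T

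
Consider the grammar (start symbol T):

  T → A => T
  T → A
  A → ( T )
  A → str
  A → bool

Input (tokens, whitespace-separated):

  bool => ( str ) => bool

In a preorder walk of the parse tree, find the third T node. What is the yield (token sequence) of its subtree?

str

[T [A bool] => [T [A ( [T [A str]] )] => [T [A bool]]]]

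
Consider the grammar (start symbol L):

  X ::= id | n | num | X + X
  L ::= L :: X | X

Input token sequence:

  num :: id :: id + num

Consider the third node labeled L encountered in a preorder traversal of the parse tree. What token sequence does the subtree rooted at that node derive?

[L [L [L [X num]] :: [X id]] :: [X [X id] + [X num]]]

num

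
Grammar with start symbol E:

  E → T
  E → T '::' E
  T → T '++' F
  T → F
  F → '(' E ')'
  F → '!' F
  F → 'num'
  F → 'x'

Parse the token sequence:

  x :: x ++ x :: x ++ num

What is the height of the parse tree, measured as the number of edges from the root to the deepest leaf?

[E [T [F x]] :: [E [T [T [F x]] ++ [F x]] :: [E [T [T [F x]] ++ [F num]]]]]

6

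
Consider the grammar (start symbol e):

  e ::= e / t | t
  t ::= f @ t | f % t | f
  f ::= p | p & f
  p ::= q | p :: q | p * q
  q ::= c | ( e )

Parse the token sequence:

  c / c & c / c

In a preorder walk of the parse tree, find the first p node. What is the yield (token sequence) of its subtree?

c

[e [e [e [t [f [p [q c]]]]] / [t [f [p [q c]] & [f [p [q c]]]]]] / [t [f [p [q c]]]]]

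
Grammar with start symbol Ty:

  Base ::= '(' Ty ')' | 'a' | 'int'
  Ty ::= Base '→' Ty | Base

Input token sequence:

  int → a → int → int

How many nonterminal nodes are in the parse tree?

8

[Ty [Base int] → [Ty [Base a] → [Ty [Base int] → [Ty [Base int]]]]]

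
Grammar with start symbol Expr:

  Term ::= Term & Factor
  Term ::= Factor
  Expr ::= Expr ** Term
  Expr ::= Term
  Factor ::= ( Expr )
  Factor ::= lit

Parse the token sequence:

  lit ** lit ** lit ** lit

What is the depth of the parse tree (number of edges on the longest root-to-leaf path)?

6

[Expr [Expr [Expr [Expr [Term [Factor lit]]] ** [Term [Factor lit]]] ** [Term [Factor lit]]] ** [Term [Factor lit]]]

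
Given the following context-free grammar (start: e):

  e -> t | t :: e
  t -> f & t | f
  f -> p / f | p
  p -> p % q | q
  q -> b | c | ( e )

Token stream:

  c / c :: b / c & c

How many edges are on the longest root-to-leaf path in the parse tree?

[e [t [f [p [q c]] / [f [p [q c]]]]] :: [e [t [f [p [q b]] / [f [p [q c]]]] & [t [f [p [q c]]]]]]]

7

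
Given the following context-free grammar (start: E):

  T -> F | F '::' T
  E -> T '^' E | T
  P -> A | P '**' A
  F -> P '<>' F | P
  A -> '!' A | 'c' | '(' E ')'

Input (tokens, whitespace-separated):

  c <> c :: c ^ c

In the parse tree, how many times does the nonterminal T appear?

3

[E [T [F [P [A c]] <> [F [P [A c]]]] :: [T [F [P [A c]]]]] ^ [E [T [F [P [A c]]]]]]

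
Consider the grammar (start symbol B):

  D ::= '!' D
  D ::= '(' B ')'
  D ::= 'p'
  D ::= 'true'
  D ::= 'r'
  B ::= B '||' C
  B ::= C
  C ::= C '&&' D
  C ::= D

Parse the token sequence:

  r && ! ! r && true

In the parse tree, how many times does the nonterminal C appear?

[B [C [C [C [D r]] && [D ! [D ! [D r]]]] && [D true]]]

3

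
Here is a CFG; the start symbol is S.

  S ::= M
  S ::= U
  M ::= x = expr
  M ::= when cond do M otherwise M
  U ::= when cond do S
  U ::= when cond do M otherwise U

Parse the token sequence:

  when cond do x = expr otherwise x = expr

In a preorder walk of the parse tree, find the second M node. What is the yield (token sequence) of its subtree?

[S [M when cond do [M x = expr] otherwise [M x = expr]]]

x = expr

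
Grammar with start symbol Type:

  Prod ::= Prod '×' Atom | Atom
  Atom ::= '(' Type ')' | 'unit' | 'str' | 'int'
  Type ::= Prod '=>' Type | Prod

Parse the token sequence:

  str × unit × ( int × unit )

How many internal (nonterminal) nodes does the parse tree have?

12

[Type [Prod [Prod [Prod [Atom str]] × [Atom unit]] × [Atom ( [Type [Prod [Prod [Atom int]] × [Atom unit]]] )]]]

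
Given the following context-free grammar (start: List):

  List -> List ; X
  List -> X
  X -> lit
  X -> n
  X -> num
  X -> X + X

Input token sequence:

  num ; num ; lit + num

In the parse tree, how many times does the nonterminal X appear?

5

[List [List [List [X num]] ; [X num]] ; [X [X lit] + [X num]]]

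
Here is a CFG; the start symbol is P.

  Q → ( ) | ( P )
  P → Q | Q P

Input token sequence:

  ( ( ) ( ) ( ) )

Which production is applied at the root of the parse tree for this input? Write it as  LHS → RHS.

[P [Q ( [P [Q ( )] [P [Q ( )] [P [Q ( )]]]] )]]

P → Q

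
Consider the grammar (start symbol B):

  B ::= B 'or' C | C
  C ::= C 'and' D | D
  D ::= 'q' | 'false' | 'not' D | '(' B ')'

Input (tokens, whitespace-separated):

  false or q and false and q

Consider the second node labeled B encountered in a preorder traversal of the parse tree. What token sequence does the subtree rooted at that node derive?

[B [B [C [D false]]] or [C [C [C [D q]] and [D false]] and [D q]]]

false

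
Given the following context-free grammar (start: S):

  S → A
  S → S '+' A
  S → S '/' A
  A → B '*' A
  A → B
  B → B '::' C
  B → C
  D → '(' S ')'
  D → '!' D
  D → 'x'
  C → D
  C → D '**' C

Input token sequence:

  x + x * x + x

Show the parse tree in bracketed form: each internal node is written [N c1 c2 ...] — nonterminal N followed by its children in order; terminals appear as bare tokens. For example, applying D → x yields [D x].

S
S + A
S + A + A
A + A + A
B + A + A
C + A + A
D + A + A
x + A + A
x + B * A + A
x + C * A + A
x + D * A + A
x + x * A + A
x + x * B + A
x + x * C + A
x + x * D + A
x + x * x + A
x + x * x + B
x + x * x + C
x + x * x + D
x + x * x + x

[S [S [S [A [B [C [D x]]]]] + [A [B [C [D x]]] * [A [B [C [D x]]]]]] + [A [B [C [D x]]]]]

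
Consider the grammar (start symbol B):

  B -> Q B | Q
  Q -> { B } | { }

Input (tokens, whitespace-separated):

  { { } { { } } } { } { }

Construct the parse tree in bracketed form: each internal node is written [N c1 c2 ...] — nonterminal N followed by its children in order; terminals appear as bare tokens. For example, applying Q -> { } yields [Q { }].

[B [Q { [B [Q { }] [B [Q { [B [Q { }]] }]]] }] [B [Q { }] [B [Q { }]]]]

B
Q B
{ B } B
{ Q B } B
{ { } B } B
{ { } Q } B
{ { } { B } } B
{ { } { Q } } B
{ { } { { } } } B
{ { } { { } } } Q B
{ { } { { } } } { } B
{ { } { { } } } { } Q
{ { } { { } } } { } { }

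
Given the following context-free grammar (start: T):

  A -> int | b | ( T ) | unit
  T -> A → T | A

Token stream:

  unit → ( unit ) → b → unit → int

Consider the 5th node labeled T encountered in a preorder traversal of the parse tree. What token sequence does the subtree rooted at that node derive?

[T [A unit] → [T [A ( [T [A unit]] )] → [T [A b] → [T [A unit] → [T [A int]]]]]]

unit → int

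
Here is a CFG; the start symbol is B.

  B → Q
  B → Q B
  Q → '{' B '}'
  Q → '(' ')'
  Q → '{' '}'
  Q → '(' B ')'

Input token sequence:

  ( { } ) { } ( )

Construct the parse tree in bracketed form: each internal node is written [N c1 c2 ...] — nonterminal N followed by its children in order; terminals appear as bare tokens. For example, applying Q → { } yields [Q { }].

[B [Q ( [B [Q { }]] )] [B [Q { }] [B [Q ( )]]]]

B
Q B
( B ) B
( Q ) B
( { } ) B
( { } ) Q B
( { } ) { } B
( { } ) { } Q
( { } ) { } ( )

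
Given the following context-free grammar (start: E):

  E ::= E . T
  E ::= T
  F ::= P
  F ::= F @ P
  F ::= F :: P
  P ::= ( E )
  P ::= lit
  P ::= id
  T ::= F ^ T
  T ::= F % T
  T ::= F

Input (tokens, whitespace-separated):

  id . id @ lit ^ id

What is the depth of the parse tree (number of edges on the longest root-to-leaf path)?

[E [E [T [F [P id]]]] . [T [F [F [P id]] @ [P lit]] ^ [T [F [P id]]]]]

5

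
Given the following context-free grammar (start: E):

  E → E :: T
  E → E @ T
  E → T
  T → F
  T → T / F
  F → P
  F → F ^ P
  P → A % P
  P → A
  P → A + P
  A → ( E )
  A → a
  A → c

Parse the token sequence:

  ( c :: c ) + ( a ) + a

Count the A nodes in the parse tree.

[E [T [F [P [A ( [E [E [T [F [P [A c]]]]] :: [T [F [P [A c]]]]] )] + [P [A ( [E [T [F [P [A a]]]]] )] + [P [A a]]]]]]]

6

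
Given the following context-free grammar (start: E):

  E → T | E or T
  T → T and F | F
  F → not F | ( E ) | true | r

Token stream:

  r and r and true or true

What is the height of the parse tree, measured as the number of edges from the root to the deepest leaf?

[E [E [T [T [T [F r]] and [F r]] and [F true]]] or [T [F true]]]

6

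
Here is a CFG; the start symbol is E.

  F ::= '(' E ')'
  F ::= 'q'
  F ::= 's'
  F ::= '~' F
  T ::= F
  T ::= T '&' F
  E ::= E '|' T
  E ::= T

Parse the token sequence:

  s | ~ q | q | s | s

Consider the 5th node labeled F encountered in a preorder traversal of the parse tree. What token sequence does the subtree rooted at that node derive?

[E [E [E [E [E [T [F s]]] | [T [F ~ [F q]]]] | [T [F q]]] | [T [F s]]] | [T [F s]]]

s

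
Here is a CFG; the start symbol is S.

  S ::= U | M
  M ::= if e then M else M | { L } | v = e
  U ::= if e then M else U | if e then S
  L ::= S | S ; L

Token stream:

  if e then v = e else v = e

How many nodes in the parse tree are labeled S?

1

[S [M if e then [M v = e] else [M v = e]]]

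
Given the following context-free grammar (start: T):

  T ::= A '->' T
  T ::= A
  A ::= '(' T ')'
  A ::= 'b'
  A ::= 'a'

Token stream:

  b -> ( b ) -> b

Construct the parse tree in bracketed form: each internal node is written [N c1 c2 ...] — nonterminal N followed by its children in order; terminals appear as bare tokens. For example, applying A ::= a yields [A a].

[T [A b] -> [T [A ( [T [A b]] )] -> [T [A b]]]]

T
A -> T
b -> T
b -> A -> T
b -> ( T ) -> T
b -> ( A ) -> T
b -> ( b ) -> T
b -> ( b ) -> A
b -> ( b ) -> b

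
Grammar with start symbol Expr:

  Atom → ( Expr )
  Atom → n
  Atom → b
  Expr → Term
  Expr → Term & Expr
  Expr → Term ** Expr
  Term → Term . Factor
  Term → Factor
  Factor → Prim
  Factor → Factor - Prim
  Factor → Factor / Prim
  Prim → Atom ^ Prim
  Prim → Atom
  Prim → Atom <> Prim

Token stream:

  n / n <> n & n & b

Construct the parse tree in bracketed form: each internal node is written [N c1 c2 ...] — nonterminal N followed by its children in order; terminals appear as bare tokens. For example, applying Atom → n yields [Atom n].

Expr
Term & Expr
Factor & Expr
Factor / Prim & Expr
Prim / Prim & Expr
Atom / Prim & Expr
n / Prim & Expr
n / Atom <> Prim & Expr
n / n <> Prim & Expr
n / n <> Atom & Expr
n / n <> n & Expr
n / n <> n & Term & Expr
n / n <> n & Factor & Expr
n / n <> n & Prim & Expr
n / n <> n & Atom & Expr
n / n <> n & n & Expr
n / n <> n & n & Term
n / n <> n & n & Factor
n / n <> n & n & Prim
n / n <> n & n & Atom
n / n <> n & n & b

[Expr [Term [Factor [Factor [Prim [Atom n]]] / [Prim [Atom n] <> [Prim [Atom n]]]]] & [Expr [Term [Factor [Prim [Atom n]]]] & [Expr [Term [Factor [Prim [Atom b]]]]]]]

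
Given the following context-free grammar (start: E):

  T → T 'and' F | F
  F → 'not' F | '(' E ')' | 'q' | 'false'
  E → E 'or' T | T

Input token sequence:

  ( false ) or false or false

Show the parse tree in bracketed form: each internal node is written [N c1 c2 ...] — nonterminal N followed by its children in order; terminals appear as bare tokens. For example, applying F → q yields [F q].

[E [E [E [T [F ( [E [T [F false]]] )]]] or [T [F false]]] or [T [F false]]]

E
E or T
E or T or T
T or T or T
F or T or T
( E ) or T or T
( T ) or T or T
( F ) or T or T
( false ) or T or T
( false ) or F or T
( false ) or false or T
( false ) or false or F
( false ) or false or false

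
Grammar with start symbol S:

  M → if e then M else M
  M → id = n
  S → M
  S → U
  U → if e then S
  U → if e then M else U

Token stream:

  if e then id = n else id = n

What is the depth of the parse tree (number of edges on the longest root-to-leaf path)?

[S [M if e then [M id = n] else [M id = n]]]

3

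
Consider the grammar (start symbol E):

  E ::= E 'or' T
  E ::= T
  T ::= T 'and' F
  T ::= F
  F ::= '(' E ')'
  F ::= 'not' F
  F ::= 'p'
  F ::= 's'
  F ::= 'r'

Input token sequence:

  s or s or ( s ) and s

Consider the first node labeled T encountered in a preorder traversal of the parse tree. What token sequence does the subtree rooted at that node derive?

[E [E [E [T [F s]]] or [T [F s]]] or [T [T [F ( [E [T [F s]]] )]] and [F s]]]

s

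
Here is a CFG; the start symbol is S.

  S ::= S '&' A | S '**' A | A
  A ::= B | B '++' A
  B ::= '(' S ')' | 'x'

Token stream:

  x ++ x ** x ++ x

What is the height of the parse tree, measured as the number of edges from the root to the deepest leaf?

[S [S [A [B x] ++ [A [B x]]]] ** [A [B x] ++ [A [B x]]]]

5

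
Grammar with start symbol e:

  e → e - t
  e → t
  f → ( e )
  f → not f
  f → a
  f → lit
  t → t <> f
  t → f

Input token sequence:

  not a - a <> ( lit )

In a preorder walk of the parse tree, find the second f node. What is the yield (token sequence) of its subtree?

[e [e [t [f not [f a]]]] - [t [t [f a]] <> [f ( [e [t [f lit]]] )]]]

a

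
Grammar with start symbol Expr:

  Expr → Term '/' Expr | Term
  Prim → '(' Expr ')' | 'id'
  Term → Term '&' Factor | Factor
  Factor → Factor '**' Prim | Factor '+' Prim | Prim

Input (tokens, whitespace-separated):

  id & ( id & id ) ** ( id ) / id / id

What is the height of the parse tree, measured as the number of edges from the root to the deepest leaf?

[Expr [Term [Term [Factor [Prim id]]] & [Factor [Factor [Prim ( [Expr [Term [Term [Factor [Prim id]]] & [Factor [Prim id]]]] )]] ** [Prim ( [Expr [Term [Factor [Prim id]]]] )]]] / [Expr [Term [Factor [Prim id]]] / [Expr [Term [Factor [Prim id]]]]]]

10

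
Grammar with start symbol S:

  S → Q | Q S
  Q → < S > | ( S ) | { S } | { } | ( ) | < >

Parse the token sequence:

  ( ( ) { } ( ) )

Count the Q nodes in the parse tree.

4

[S [Q ( [S [Q ( )] [S [Q { }] [S [Q ( )]]]] )]]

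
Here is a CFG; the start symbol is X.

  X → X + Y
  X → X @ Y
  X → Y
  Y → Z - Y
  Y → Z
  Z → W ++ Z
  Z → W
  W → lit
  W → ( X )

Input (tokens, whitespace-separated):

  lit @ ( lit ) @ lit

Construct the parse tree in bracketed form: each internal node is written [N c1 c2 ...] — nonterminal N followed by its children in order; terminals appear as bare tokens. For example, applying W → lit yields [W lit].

X
X @ Y
X @ Y @ Y
Y @ Y @ Y
Z @ Y @ Y
W @ Y @ Y
lit @ Y @ Y
lit @ Z @ Y
lit @ W @ Y
lit @ ( X ) @ Y
lit @ ( Y ) @ Y
lit @ ( Z ) @ Y
lit @ ( W ) @ Y
lit @ ( lit ) @ Y
lit @ ( lit ) @ Z
lit @ ( lit ) @ W
lit @ ( lit ) @ lit

[X [X [X [Y [Z [W lit]]]] @ [Y [Z [W ( [X [Y [Z [W lit]]]] )]]]] @ [Y [Z [W lit]]]]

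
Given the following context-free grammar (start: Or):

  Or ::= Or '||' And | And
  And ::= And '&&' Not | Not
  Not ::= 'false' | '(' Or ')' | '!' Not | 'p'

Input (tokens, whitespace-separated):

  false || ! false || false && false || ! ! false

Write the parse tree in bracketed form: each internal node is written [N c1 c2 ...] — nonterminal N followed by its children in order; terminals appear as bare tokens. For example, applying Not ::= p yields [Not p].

Or
Or || And
Or || And || And
Or || And || And || And
And || And || And || And
Not || And || And || And
false || And || And || And
false || Not || And || And
false || ! Not || And || And
false || ! false || And || And
false || ! false || And && Not || And
false || ! false || Not && Not || And
false || ! false || false && Not || And
false || ! false || false && false || And
false || ! false || false && false || Not
false || ! false || false && false || ! Not
false || ! false || false && false || ! ! Not
false || ! false || false && false || ! ! false

[Or [Or [Or [Or [And [Not false]]] || [And [Not ! [Not false]]]] || [And [And [Not false]] && [Not false]]] || [And [Not ! [Not ! [Not false]]]]]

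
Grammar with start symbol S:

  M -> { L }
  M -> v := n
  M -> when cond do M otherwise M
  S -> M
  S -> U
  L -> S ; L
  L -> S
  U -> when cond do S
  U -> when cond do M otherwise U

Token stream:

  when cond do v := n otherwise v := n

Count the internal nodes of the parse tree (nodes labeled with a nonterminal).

4

[S [M when cond do [M v := n] otherwise [M v := n]]]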